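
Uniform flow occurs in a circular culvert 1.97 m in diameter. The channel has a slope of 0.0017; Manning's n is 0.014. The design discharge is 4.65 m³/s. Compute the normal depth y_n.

y_n = 1.37 m

Manning's equation rearranged: A R^(2/3) = nQ / (1·√S) = 0.014 × 4.65 / (√0.0017) = 1.579.
At y = 0.985 m: A R^(2/3) = 0.9505 — short.
At y = 1.37 m: A R^(2/3) = 1.578 — ≈ 1.579.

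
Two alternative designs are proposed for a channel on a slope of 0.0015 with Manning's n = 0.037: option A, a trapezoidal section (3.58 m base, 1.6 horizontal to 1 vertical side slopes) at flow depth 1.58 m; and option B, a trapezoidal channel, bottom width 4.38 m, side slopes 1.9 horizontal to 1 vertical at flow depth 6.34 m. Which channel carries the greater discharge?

channel B

Channel A: With bottom width b = 3.58 m and side slope z = 1.6: A = (b + zy)y = (3.58 + 1.6×1.58)×1.58 = 9.651 m²; P = b + 2y√(1+z²) = 3.58 + 2×1.58×1.887 = 9.542 m. Hydraulic radius R = A/P = 9.651/9.542 = 1.011 m. Q_A = (1/0.037)·9.651·1.011^(2/3)·√0.0015 = 10.18 m³/s.
Channel B: With bottom width b = 4.38 m and side slope z = 1.9: A = (b + zy)y = (4.38 + 1.9×6.34)×6.34 = 104.1 m²; P = b + 2y√(1+z²) = 4.38 + 2×6.34×2.147 = 31.61 m. Hydraulic radius R = A/P = 104.1/31.61 = 3.295 m. Q_B = (1/0.037)·104.1·3.295^(2/3)·√0.0015 = 241.4 m³/s.
Q_A = 10.18 m³/s vs Q_B = 241.4 m³/s, so channel B carries more.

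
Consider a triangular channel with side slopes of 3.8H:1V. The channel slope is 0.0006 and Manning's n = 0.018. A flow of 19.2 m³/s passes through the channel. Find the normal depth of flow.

y_n = 1.96 m

Manning's equation rearranged: A R^(2/3) = nQ / (1·√S) = 0.018 × 19.2 / (√0.0006) = 14.11.
Trying y = 1.41 m: A R^(2/3) = 5.852 — low.
Trying y = 1.96 m: A R^(2/3) = 14.08 — ≈ 14.11.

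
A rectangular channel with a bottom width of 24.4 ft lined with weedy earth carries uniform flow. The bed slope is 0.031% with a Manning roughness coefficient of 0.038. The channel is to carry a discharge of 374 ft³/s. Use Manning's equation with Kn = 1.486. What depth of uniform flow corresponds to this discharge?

Manning's equation rearranged: A R^(2/3) = nQ / (1.486·√S) = 0.038 × 374 / (1.486 × √0.00031) = 543.2.
Trying y = 9.84 ft: A R^(2/3) = 743.3 — high.
Trying y = 6.53 ft: A R^(2/3) = 418.3 — low.
Trying y = 7.85 ft: A R^(2/3) = 543.3 — close enough.

y_n = 7.85 ft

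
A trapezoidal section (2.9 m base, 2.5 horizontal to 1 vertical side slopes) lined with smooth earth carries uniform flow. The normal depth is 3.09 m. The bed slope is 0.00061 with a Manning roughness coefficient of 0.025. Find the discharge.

Q = 45.8 m³/s

With bottom width b = 2.9 m and side slope z = 2.5: A = (b + zy)y = (2.9 + 2.5×3.09)×3.09 = 32.83 m²; P = b + 2y√(1+z²) = 2.9 + 2×3.09×2.693 = 19.54 m.
Hydraulic radius R = A/P = 32.83/19.54 = 1.68 m.
Manning's equation: Q = (1/n) A R^(2/3) S^(1/2) = (1/0.025) × 32.83 × 1.68^(2/3) × 0.00061^(1/2) = 45.8 m³/s.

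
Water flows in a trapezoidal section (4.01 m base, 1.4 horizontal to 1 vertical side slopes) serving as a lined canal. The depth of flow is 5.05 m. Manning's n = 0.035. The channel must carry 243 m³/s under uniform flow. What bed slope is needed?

S = 0.00641

With bottom width b = 4.01 m and side slope z = 1.4: A = (b + zy)y = (4.01 + 1.4×5.05)×5.05 = 55.95 m²; P = b + 2y√(1+z²) = 4.01 + 2×5.05×1.72 = 21.39 m.
Hydraulic radius R = A/P = 55.95/21.39 = 2.616 m.
From Manning's equation, S = [nQ / (1 A R^(2/3))]² = [0.035 × 243 / (1 × 55.95 × 2.616^(2/3))]² = 0.00641.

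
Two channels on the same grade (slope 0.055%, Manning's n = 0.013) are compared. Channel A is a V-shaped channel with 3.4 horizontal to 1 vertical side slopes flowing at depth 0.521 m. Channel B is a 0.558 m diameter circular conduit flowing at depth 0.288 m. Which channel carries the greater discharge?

channel A

Channel A: For a triangular section with side slope z = 3.4: A = zy² = 3.4×0.521² = 0.9229 m²; P = 2y√(1+z²) = 2×0.521×3.544 = 3.693 m. Hydraulic radius R = A/P = 0.9229/3.693 = 0.2499 m. Q_A = (1/0.013)·0.9229·0.2499^(2/3)·√0.00055 = 0.6606 m³/s.
Channel B: For a circular section of diameter D = 0.558 m at depth y = 0.288 m, the central angle is θ = 2 arccos(1 − 2y/D) = 3.206 rad. Then A = (D²/8)(θ − sin θ) = 0.1273 m² and P = Dθ/2 = 0.8945 m. Hydraulic radius R = A/P = 0.1273/0.8945 = 0.1423 m. Q_B = (1/0.013)·0.1273·0.1423^(2/3)·√0.00055 = 0.06259 m³/s.
Q_A = 0.6606 m³/s vs Q_B = 0.06259 m³/s, so channel A carries more.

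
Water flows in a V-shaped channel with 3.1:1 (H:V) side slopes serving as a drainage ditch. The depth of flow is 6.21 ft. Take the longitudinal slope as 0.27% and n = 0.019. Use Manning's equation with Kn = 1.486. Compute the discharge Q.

Q = 1000 ft³/s

For a triangular section with side slope z = 3.1: A = zy² = 3.1×6.21² = 119.5 ft²; P = 2y√(1+z²) = 2×6.21×3.257 = 40.46 ft.
Hydraulic radius R = A/P = 119.5/40.46 = 2.955 ft.
Manning's equation: Q = (1.486/n) A R^(2/3) S^(1/2) = (1.486/0.019) × 119.5 × 2.955^(2/3) × 0.0027^(1/2) = 1000 ft³/s.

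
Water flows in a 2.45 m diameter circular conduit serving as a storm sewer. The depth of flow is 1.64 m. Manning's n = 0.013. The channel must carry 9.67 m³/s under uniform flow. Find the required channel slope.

For a circular section of diameter D = 2.45 m at depth y = 1.64 m, the central angle is θ = 2 arccos(1 − 2y/D) = 3.833 rad. Then A = (D²/8)(θ − sin θ) = 3.354 m² and P = Dθ/2 = 4.695 m.
Hydraulic radius R = A/P = 3.354/4.695 = 0.7144 m.
From Manning's equation, S = [nQ / (1 A R^(2/3))]² = [0.013 × 9.67 / (1 × 3.354 × 0.7144^(2/3))]² = 0.0022.

S = 0.0022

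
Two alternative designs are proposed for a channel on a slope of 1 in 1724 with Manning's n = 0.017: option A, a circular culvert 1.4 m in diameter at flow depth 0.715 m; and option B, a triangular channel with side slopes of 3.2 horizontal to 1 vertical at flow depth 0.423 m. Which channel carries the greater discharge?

Channel A: For a circular section of diameter D = 1.4 m at depth y = 0.715 m, the central angle is θ = 2 arccos(1 − 2y/D) = 3.184 rad. Then A = (D²/8)(θ − sin θ) = 0.7907 m² and P = Dθ/2 = 2.229 m. Hydraulic radius R = A/P = 0.7907/2.229 = 0.3547 m. Q_A = (1/0.017)·0.7907·0.3547^(2/3)·√0.00058 = 0.5613 m³/s.
Channel B: For a triangular section with side slope z = 3.2: A = zy² = 3.2×0.423² = 0.5726 m²; P = 2y√(1+z²) = 2×0.423×3.353 = 2.836 m. Hydraulic radius R = A/P = 0.5726/2.836 = 0.2019 m. Q_B = (1/0.017)·0.5726·0.2019^(2/3)·√0.00058 = 0.2791 m³/s.
Q_A = 0.5613 m³/s vs Q_B = 0.2791 m³/s, so channel A carries more.

channel A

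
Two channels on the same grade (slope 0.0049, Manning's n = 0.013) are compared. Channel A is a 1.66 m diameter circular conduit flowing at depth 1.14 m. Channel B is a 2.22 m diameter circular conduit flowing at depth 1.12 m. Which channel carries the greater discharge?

Channel A: For a circular section of diameter D = 1.66 m at depth y = 1.14 m, the central angle is θ = 2 arccos(1 − 2y/D) = 3.907 rad. Then A = (D²/8)(θ − sin θ) = 1.584 m² and P = Dθ/2 = 3.243 m. Hydraulic radius R = A/P = 1.584/3.243 = 0.4886 m. Q_A = (1/0.013)·1.584·0.4886^(2/3)·√0.0049 = 5.293 m³/s.
Channel B: For a circular section of diameter D = 2.22 m at depth y = 1.12 m, the central angle is θ = 2 arccos(1 − 2y/D) = 3.16 rad. Then A = (D²/8)(θ − sin θ) = 1.958 m² and P = Dθ/2 = 3.507 m. Hydraulic radius R = A/P = 1.958/3.507 = 0.5582 m. Q_B = (1/0.013)·1.958·0.5582^(2/3)·√0.0049 = 7.146 m³/s.
Q_A = 5.293 m³/s vs Q_B = 7.146 m³/s, so channel B carries more.

channel B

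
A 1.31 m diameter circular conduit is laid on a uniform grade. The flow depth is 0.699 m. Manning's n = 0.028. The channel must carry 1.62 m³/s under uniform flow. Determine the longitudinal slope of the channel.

For a circular section of diameter D = 1.31 m at depth y = 0.699 m, the central angle is θ = 2 arccos(1 − 2y/D) = 3.276 rad. Then A = (D²/8)(θ − sin θ) = 0.7315 m² and P = Dθ/2 = 2.146 m.
Hydraulic radius R = A/P = 0.7315/2.146 = 0.3409 m.
From Manning's equation, S = [nQ / (1 A R^(2/3))]² = [0.028 × 1.62 / (1 × 0.7315 × 0.3409^(2/3))]² = 0.0161.

S = 0.0161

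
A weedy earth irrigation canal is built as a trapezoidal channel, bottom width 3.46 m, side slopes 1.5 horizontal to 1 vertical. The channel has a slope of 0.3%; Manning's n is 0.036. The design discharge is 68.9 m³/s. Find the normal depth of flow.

y_n = 3.45 m

Manning's equation rearranged: A R^(2/3) = nQ / (1·√S) = 0.036 × 68.9 / (√0.003) = 45.29.
Try y = 4.16 m: A R^(2/3) = 67.97 — too large.
Try y = 3.45 m: A R^(2/3) = 45.28 — matches.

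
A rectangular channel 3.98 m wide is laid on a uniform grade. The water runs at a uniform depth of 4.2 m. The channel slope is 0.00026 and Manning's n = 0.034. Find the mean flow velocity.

V = 0.579 m/s

Flow area A = b·y = 3.98 × 4.2 = 16.72 m². Wetted perimeter P = b + 2y = 3.98 + 2×4.2 = 12.38 m.
Hydraulic radius R = A/P = 16.72/12.38 = 1.35 m.
From Manning's equation, V = (1/n) R^(2/3) S^(1/2) = (1/0.034) × 1.35^(2/3) × 0.00026^(1/2) = 0.579 m/s.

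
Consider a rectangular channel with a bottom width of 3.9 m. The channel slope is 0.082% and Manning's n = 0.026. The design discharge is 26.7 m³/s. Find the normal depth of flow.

Manning's equation rearranged: A R^(2/3) = nQ / (1·√S) = 0.026 × 26.7 / (√0.00082) = 24.24.
Trying y = 6.02 m: A R^(2/3) = 30.39 — high.
Trying y = 3.42 m: A R^(2/3) = 15.41 — low.
Trying y = 4.97 m: A R^(2/3) = 24.26 — ≈ 24.24.

y_n = 4.97 m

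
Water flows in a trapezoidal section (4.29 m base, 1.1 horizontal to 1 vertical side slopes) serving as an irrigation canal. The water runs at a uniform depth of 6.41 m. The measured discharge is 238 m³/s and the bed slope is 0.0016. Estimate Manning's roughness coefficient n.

n = 0.0261

With bottom width b = 4.29 m and side slope z = 1.1: A = (b + zy)y = (4.29 + 1.1×6.41)×6.41 = 72.7 m²; P = b + 2y√(1+z²) = 4.29 + 2×6.41×1.487 = 23.35 m.
Hydraulic radius R = A/P = 72.7/23.35 = 3.114 m.
Rearranging Manning's equation: n = (1/Q) A R^(2/3) S^(1/2) = (1/238) × 72.7 × 3.114^(2/3) × √0.0016 = 0.0261.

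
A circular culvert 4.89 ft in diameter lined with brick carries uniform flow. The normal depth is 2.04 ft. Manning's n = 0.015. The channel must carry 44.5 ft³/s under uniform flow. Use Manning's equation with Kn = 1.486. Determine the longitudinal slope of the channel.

For a circular section of diameter D = 4.89 ft at depth y = 2.04 ft, the central angle is θ = 2 arccos(1 − 2y/D) = 2.809 rad. Then A = (D²/8)(θ − sin θ) = 7.419 ft² and P = Dθ/2 = 6.867 ft.
Hydraulic radius R = A/P = 7.419/6.867 = 1.08 ft.
From Manning's equation, S = [nQ / (1.486 A R^(2/3))]² = [0.015 × 44.5 / (1.486 × 7.419 × 1.08^(2/3))]² = 0.00331.

S = 0.00331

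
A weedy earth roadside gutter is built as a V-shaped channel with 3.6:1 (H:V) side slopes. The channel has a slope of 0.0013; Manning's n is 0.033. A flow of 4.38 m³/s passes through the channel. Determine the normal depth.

y_n = 1.25 m

Manning's equation rearranged: A R^(2/3) = nQ / (1·√S) = 0.033 × 4.38 / (√0.0013) = 4.009.
Try y = 1.02 m: A R^(2/3) = 2.332 — low.
Try y = 1.25 m: A R^(2/3) = 4.011 — ≈ 4.009.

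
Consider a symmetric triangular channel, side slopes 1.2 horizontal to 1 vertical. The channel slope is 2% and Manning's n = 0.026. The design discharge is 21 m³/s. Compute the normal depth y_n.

Manning's equation rearranged: A R^(2/3) = nQ / (1·√S) = 0.026 × 21 / (√0.02) = 3.861.
Trying y = 1.66 m: A R^(2/3) = 2.45 — too small.
Trying y = 1.97 m: A R^(2/3) = 3.867 — ≈ 3.861.

y_n = 1.97 m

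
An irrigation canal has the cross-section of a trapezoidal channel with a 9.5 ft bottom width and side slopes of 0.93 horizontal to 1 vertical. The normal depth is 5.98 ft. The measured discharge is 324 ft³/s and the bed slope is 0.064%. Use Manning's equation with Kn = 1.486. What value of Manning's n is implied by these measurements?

n = 0.024

With bottom width b = 9.5 ft and side slope z = 0.93: A = (b + zy)y = (9.5 + 0.93×5.98)×5.98 = 90.07 ft²; P = b + 2y√(1+z²) = 9.5 + 2×5.98×1.366 = 25.83 ft.
Hydraulic radius R = A/P = 90.07/25.83 = 3.487 ft.
Rearranging Manning's equation: n = (1.486/Q) A R^(2/3) S^(1/2) = (1.486/324) × 90.07 × 3.487^(2/3) × √0.00064 = 0.024.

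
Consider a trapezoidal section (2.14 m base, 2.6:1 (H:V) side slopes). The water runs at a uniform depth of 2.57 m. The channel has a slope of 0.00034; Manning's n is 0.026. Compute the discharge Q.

With bottom width b = 2.14 m and side slope z = 2.6: A = (b + zy)y = (2.14 + 2.6×2.57)×2.57 = 22.67 m²; P = b + 2y√(1+z²) = 2.14 + 2×2.57×2.786 = 16.46 m.
Hydraulic radius R = A/P = 22.67/16.46 = 1.378 m.
Manning's equation: Q = (1/n) A R^(2/3) S^(1/2) = (1/0.026) × 22.67 × 1.378^(2/3) × 0.00034^(1/2) = 19.9 m³/s.

Q = 19.9 m³/s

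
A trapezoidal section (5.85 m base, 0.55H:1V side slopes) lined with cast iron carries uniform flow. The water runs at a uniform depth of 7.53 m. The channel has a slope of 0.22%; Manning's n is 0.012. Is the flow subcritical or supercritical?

With bottom width b = 5.85 m and side slope z = 0.55: A = (b + zy)y = (5.85 + 0.55×7.53)×7.53 = 75.24 m²; P = b + 2y√(1+z²) = 5.85 + 2×7.53×1.141 = 23.04 m.
Hydraulic radius R = A/P = 75.24/23.04 = 3.266 m.
V = (1/n) R^(2/3) √S = (1/0.012) × 3.266^(2/3) × √0.0022 = 8.604 m/s. Hydraulic depth D_h = A/T = 75.24/14.13 = 5.323 m.
Froude number Fr = V/√(g·D_h) = 8.604/√(9.81×5.323) = 1.19, which is greater than 1, so the flow is supercritical.

supercritical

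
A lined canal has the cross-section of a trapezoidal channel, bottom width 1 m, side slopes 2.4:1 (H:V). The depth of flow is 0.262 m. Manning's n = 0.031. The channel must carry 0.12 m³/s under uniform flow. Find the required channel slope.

With bottom width b = 1 m and side slope z = 2.4: A = (b + zy)y = (1 + 2.4×0.262)×0.262 = 0.4267 m²; P = b + 2y√(1+z²) = 1 + 2×0.262×2.6 = 2.362 m.
Hydraulic radius R = A/P = 0.4267/2.362 = 0.1806 m.
From Manning's equation, S = [nQ / (1 A R^(2/3))]² = [0.031 × 0.12 / (1 × 0.4267 × 0.1806^(2/3))]² = 0.000744.

S = 0.000744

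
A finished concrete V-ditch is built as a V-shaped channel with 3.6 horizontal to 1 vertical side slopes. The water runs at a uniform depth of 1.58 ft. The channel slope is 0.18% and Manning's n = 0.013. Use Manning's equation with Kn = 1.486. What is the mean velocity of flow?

V = 4.04 ft/s

For a triangular section with side slope z = 3.6: A = zy² = 3.6×1.58² = 8.987 ft²; P = 2y√(1+z²) = 2×1.58×3.736 = 11.81 ft.
Hydraulic radius R = A/P = 8.987/11.81 = 0.7612 ft.
From Manning's equation, V = (1.486/n) R^(2/3) S^(1/2) = (1.486/0.013) × 0.7612^(2/3) × 0.0018^(1/2) = 4.04 ft/s.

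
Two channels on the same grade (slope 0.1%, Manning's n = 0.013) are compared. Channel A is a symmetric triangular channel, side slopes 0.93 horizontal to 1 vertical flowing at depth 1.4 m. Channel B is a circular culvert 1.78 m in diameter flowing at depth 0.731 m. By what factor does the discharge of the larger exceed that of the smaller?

Channel A: For a triangular section with side slope z = 0.93: A = zy² = 0.93×1.4² = 1.823 m²; P = 2y√(1+z²) = 2×1.4×1.366 = 3.824 m. Hydraulic radius R = A/P = 1.823/3.824 = 0.4767 m. Q_A = (1/0.013)·1.823·0.4767^(2/3)·√0.001 = 2.706 m³/s.
Channel B: For a circular section of diameter D = 1.78 m at depth y = 0.731 m, the central angle is θ = 2 arccos(1 − 2y/D) = 2.782 rad. Then A = (D²/8)(θ − sin θ) = 0.9627 m² and P = Dθ/2 = 2.476 m. Hydraulic radius R = A/P = 0.9627/2.476 = 0.3888 m. Q_B = (1/0.013)·0.9627·0.3888^(2/3)·√0.001 = 1.247 m³/s.
The larger discharge is 2.706 m³/s and the smaller is 1.247 m³/s; the ratio is 2.17.

2.17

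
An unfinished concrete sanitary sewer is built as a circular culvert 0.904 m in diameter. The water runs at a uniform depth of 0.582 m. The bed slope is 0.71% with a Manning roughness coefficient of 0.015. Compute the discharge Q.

For a circular section of diameter D = 0.904 m at depth y = 0.582 m, the central angle is θ = 2 arccos(1 − 2y/D) = 3.725 rad. Then A = (D²/8)(θ − sin θ) = 0.4368 m² and P = Dθ/2 = 1.684 m.
Hydraulic radius R = A/P = 0.4368/1.684 = 0.2594 m.
Manning's equation: Q = (1/n) A R^(2/3) S^(1/2) = (1/0.015) × 0.4368 × 0.2594^(2/3) × 0.0071^(1/2) = 0.998 m³/s.

Q = 0.998 m³/s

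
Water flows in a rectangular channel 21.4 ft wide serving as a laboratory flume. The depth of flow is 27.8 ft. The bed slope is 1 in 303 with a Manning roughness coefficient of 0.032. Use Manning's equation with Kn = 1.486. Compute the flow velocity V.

V = 10.4 ft/s

Flow area A = b·y = 21.4 × 27.8 = 594.9 ft². Wetted perimeter P = b + 2y = 21.4 + 2×27.8 = 77 ft.
Hydraulic radius R = A/P = 594.9/77 = 7.726 ft.
From Manning's equation, V = (1.486/n) R^(2/3) S^(1/2) = (1.486/0.032) × 7.726^(2/3) × 0.0033^(1/2) = 10.4 ft/s.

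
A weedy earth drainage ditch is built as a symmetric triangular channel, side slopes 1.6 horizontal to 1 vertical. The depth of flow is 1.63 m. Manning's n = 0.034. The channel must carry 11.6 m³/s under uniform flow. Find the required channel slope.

S = 0.0141

For a triangular section with side slope z = 1.6: A = zy² = 1.6×1.63² = 4.251 m²; P = 2y√(1+z²) = 2×1.63×1.887 = 6.151 m.
Hydraulic radius R = A/P = 4.251/6.151 = 0.6911 m.
From Manning's equation, S = [nQ / (1 A R^(2/3))]² = [0.034 × 11.6 / (1 × 4.251 × 0.6911^(2/3))]² = 0.0141.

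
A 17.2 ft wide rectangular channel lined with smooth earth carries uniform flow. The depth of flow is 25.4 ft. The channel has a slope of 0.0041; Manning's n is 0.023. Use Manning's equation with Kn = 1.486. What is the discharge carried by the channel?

Flow area A = b·y = 17.2 × 25.4 = 436.9 ft². Wetted perimeter P = b + 2y = 17.2 + 2×25.4 = 68 ft.
Hydraulic radius R = A/P = 436.9/68 = 6.425 ft.
Manning's equation: Q = (1.486/n) A R^(2/3) S^(1/2) = (1.486/0.023) × 436.9 × 6.425^(2/3) × 0.0041^(1/2) = 6250 ft³/s.

Q = 6250 ft³/s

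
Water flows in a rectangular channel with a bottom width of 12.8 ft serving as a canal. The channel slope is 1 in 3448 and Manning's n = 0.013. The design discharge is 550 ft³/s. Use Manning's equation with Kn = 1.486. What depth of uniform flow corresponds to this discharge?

y_n = 9.13 ft

Manning's equation rearranged: A R^(2/3) = nQ / (1.486·√S) = 0.013 × 550 / (1.486 × √0.00029) = 282.5.
At y = 7.92 ft: A R^(2/3) = 235.5 — low.
At y = 10.5 ft: A R^(2/3) = 337.3 — high.
At y = 9.13 ft: A R^(2/3) = 282.7 — close enough.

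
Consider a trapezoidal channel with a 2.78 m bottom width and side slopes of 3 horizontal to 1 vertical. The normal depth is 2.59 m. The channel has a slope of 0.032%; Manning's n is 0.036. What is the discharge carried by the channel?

Q = 17.2 m³/s

With bottom width b = 2.78 m and side slope z = 3: A = (b + zy)y = (2.78 + 3×2.59)×2.59 = 27.32 m²; P = b + 2y√(1+z²) = 2.78 + 2×2.59×3.162 = 19.16 m.
Hydraulic radius R = A/P = 27.32/19.16 = 1.426 m.
Manning's equation: Q = (1/n) A R^(2/3) S^(1/2) = (1/0.036) × 27.32 × 1.426^(2/3) × 0.00032^(1/2) = 17.2 m³/s.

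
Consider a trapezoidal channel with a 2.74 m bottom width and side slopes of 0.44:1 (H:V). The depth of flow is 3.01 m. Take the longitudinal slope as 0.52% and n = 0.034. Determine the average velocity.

With bottom width b = 2.74 m and side slope z = 0.44: A = (b + zy)y = (2.74 + 0.44×3.01)×3.01 = 12.23 m²; P = b + 2y√(1+z²) = 2.74 + 2×3.01×1.093 = 9.317 m.
Hydraulic radius R = A/P = 12.23/9.317 = 1.313 m.
From Manning's equation, V = (1/n) R^(2/3) S^(1/2) = (1/0.034) × 1.313^(2/3) × 0.0052^(1/2) = 2.54 m/s.

V = 2.54 m/s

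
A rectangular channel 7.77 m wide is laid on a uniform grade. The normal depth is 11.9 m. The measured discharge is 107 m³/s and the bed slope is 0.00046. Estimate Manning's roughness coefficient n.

Flow area A = b·y = 7.77 × 11.9 = 92.46 m². Wetted perimeter P = b + 2y = 7.77 + 2×11.9 = 31.57 m.
Hydraulic radius R = A/P = 92.46/31.57 = 2.929 m.
Rearranging Manning's equation: n = (1/Q) A R^(2/3) S^(1/2) = (1/107) × 92.46 × 2.929^(2/3) × √0.00046 = 0.0379.

n = 0.0379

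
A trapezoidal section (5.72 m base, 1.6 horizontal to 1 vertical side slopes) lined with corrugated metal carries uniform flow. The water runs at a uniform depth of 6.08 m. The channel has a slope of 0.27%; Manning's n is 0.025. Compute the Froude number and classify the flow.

subcritical

With bottom width b = 5.72 m and side slope z = 1.6: A = (b + zy)y = (5.72 + 1.6×6.08)×6.08 = 93.92 m²; P = b + 2y√(1+z²) = 5.72 + 2×6.08×1.887 = 28.66 m.
Hydraulic radius R = A/P = 93.92/28.66 = 3.277 m.
V = (1/n) R^(2/3) √S = (1/0.025) × 3.277^(2/3) × √0.0027 = 4.585 m/s. Hydraulic depth D_h = A/T = 93.92/25.18 = 3.731 m.
Froude number Fr = V/√(g·D_h) = 4.585/√(9.81×3.731) = 0.758, which is less than 1, so the flow is subcritical.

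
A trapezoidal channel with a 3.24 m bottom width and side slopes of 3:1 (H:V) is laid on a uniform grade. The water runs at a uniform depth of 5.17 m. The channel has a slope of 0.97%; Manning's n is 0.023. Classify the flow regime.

With bottom width b = 3.24 m and side slope z = 3: A = (b + zy)y = (3.24 + 3×5.17)×5.17 = 96.94 m²; P = b + 2y√(1+z²) = 3.24 + 2×5.17×3.162 = 35.94 m.
Hydraulic radius R = A/P = 96.94/35.94 = 2.697 m.
V = (1/n) R^(2/3) √S = (1/0.023) × 2.697^(2/3) × √0.0097 = 8.298 m/s. Hydraulic depth D_h = A/T = 96.94/34.26 = 2.829 m.
Froude number Fr = V/√(g·D_h) = 8.298/√(9.81×2.829) = 1.57, which is greater than 1, so the flow is supercritical.

supercritical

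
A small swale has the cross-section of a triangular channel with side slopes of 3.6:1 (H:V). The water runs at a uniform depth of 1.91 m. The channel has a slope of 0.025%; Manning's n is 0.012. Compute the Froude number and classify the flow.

For a triangular section with side slope z = 3.6: A = zy² = 3.6×1.91² = 13.13 m²; P = 2y√(1+z²) = 2×1.91×3.736 = 14.27 m.
Hydraulic radius R = A/P = 13.13/14.27 = 0.9202 m.
V = (1/n) R^(2/3) √S = (1/0.012) × 0.9202^(2/3) × √0.00025 = 1.247 m/s. Hydraulic depth D_h = A/T = 13.13/13.75 = 0.955 m.
Froude number Fr = V/√(g·D_h) = 1.247/√(9.81×0.955) = 0.407, which is less than 1, so the flow is subcritical.

subcritical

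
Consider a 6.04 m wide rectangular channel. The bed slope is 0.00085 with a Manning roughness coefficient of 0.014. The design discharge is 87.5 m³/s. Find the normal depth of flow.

Manning's equation rearranged: A R^(2/3) = nQ / (1·√S) = 0.014 × 87.5 / (√0.00085) = 42.02.
Trying y = 3.38 m: A R^(2/3) = 27.87 — low.
Trying y = 5.05 m: A R^(2/3) = 46.62 — high.
Trying y = 4.65 m: A R^(2/3) = 42.03 — matches.

y_n = 4.65 m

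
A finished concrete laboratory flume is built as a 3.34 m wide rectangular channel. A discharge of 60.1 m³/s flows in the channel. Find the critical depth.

For a rectangular channel, critical depth y_c = (q²/g)^(1/3) where q = Q/b = 60.1/3.34 = 17.99 m²/s.
So y_c = (17.99²/9.81)^(1/3) = 3.21 m.

y_c = 3.21 m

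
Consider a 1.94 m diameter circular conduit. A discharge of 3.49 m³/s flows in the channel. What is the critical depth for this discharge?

y_c = 0.898 m

At critical depth, Q² T / (g A³) = 1, i.e. A³/T = Q²/g = 3.49²/9.81 = 1.242.
At y = 1.04 m: A³/T = 2.171 — over.
At y = 0.7 m: A³/T = 0.4763 — short.
At y = 0.898 m: A³/T = 1.239 — ≈ 1.242.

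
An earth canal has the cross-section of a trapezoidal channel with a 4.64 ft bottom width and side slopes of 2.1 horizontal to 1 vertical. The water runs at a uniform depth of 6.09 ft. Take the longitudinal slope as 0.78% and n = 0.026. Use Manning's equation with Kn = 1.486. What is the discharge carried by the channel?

Q = 1170 ft³/s

With bottom width b = 4.64 ft and side slope z = 2.1: A = (b + zy)y = (4.64 + 2.1×6.09)×6.09 = 106.1 ft²; P = b + 2y√(1+z²) = 4.64 + 2×6.09×2.326 = 32.97 ft.
Hydraulic radius R = A/P = 106.1/32.97 = 3.219 ft.
Manning's equation: Q = (1.486/n) A R^(2/3) S^(1/2) = (1.486/0.026) × 106.1 × 3.219^(2/3) × 0.0078^(1/2) = 1170 ft³/s.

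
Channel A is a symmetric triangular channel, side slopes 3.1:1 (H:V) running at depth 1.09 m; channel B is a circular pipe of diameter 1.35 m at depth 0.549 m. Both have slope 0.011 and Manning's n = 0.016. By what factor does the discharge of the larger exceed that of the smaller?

9.87

Channel A: For a triangular section with side slope z = 3.1: A = zy² = 3.1×1.09² = 3.683 m²; P = 2y√(1+z²) = 2×1.09×3.257 = 7.101 m. Hydraulic radius R = A/P = 3.683/7.101 = 0.5187 m. Q_A = (1/0.016)·3.683·0.5187^(2/3)·√0.011 = 15.59 m³/s.
Channel B: For a circular section of diameter D = 1.35 m at depth y = 0.549 m, the central angle is θ = 2 arccos(1 − 2y/D) = 2.766 rad. Then A = (D²/8)(θ − sin θ) = 0.5466 m² and P = Dθ/2 = 1.867 m. Hydraulic radius R = A/P = 0.5466/1.867 = 0.2927 m. Q_B = (1/0.016)·0.5466·0.2927^(2/3)·√0.011 = 1.58 m³/s.
The larger discharge is 15.59 m³/s and the smaller is 1.58 m³/s; the ratio is 9.87.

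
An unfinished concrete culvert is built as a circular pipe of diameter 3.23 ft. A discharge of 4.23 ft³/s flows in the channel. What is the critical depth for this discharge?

At critical depth, Q² T / (g A³) = 1, i.e. A³/T = Q²/g = 4.23²/32.2 = 0.5557.
Trying y = 0.534 ft: A³/T = 0.291 — low.
Trying y = 0.797 ft: A³/T = 1.397 — high.
Trying y = 0.63 ft: A³/T = 0.557 — close enough.

y_c = 0.63 ft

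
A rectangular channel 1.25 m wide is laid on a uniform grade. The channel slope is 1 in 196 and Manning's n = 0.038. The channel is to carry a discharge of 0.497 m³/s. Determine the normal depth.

y_n = 0.498 m

Manning's equation rearranged: A R^(2/3) = nQ / (1·√S) = 0.038 × 0.497 / (√0.005102) = 0.2644.
Trying y = 0.441 m: A R^(2/3) = 0.2237 — short.
Trying y = 0.599 m: A R^(2/3) = 0.3399 — over.
Trying y = 0.498 m: A R^(2/3) = 0.2646 — close enough.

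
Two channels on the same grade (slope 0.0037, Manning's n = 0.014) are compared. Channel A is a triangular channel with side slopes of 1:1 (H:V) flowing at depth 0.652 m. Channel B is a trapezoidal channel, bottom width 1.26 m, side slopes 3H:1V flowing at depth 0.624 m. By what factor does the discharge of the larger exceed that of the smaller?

Channel A: For a triangular section with side slope z = 1: A = zy² = 1×0.652² = 0.4251 m²; P = 2y√(1+z²) = 2×0.652×1.414 = 1.844 m. Hydraulic radius R = A/P = 0.4251/1.844 = 0.2305 m. Q_A = (1/0.014)·0.4251·0.2305^(2/3)·√0.0037 = 0.6944 m³/s.
Channel B: With bottom width b = 1.26 m and side slope z = 3: A = (b + zy)y = (1.26 + 3×0.624)×0.624 = 1.954 m²; P = b + 2y√(1+z²) = 1.26 + 2×0.624×3.162 = 5.207 m. Hydraulic radius R = A/P = 1.954/5.207 = 0.3754 m. Q_B = (1/0.014)·1.954·0.3754^(2/3)·√0.0037 = 4.419 m³/s.
The larger discharge is 4.419 m³/s and the smaller is 0.6944 m³/s; the ratio is 6.36.

6.36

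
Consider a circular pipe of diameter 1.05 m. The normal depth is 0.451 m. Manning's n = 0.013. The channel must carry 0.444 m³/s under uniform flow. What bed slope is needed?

S = 0.0018

For a circular section of diameter D = 1.05 m at depth y = 0.451 m, the central angle is θ = 2 arccos(1 − 2y/D) = 2.859 rad. Then A = (D²/8)(θ − sin θ) = 0.3555 m² and P = Dθ/2 = 1.501 m.
Hydraulic radius R = A/P = 0.3555/1.501 = 0.2369 m.
From Manning's equation, S = [nQ / (1 A R^(2/3))]² = [0.013 × 0.444 / (1 × 0.3555 × 0.2369^(2/3))]² = 0.0018.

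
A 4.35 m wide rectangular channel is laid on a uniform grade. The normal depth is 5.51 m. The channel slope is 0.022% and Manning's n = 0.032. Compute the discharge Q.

Flow area A = b·y = 4.35 × 5.51 = 23.97 m². Wetted perimeter P = b + 2y = 4.35 + 2×5.51 = 15.37 m.
Hydraulic radius R = A/P = 23.97/15.37 = 1.559 m.
Manning's equation: Q = (1/n) A R^(2/3) S^(1/2) = (1/0.032) × 23.97 × 1.559^(2/3) × 0.00022^(1/2) = 14.9 m³/s.

Q = 14.9 m³/s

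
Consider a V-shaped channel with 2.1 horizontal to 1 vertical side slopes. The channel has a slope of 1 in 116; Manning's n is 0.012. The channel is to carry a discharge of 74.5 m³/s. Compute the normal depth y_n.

Manning's equation rearranged: A R^(2/3) = nQ / (1·√S) = 0.012 × 74.5 / (√0.008621) = 9.629.
Try y = 2.4 m: A R^(2/3) = 12.76 — too large.
Try y = 1.84 m: A R^(2/3) = 6.282 — too small.
Try y = 2.16 m: A R^(2/3) = 9.634 — matches.

y_n = 2.16 m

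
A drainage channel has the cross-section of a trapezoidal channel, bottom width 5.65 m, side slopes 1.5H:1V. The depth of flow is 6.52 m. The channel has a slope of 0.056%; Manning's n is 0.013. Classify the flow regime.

subcritical

With bottom width b = 5.65 m and side slope z = 1.5: A = (b + zy)y = (5.65 + 1.5×6.52)×6.52 = 100.6 m²; P = b + 2y√(1+z²) = 5.65 + 2×6.52×1.803 = 29.16 m.
Hydraulic radius R = A/P = 100.6/29.16 = 3.45 m.
V = (1/n) R^(2/3) √S = (1/0.013) × 3.45^(2/3) × √0.00056 = 4.156 m/s. Hydraulic depth D_h = A/T = 100.6/25.21 = 3.991 m.
Froude number Fr = V/√(g·D_h) = 4.156/√(9.81×3.991) = 0.664, which is less than 1, so the flow is subcritical.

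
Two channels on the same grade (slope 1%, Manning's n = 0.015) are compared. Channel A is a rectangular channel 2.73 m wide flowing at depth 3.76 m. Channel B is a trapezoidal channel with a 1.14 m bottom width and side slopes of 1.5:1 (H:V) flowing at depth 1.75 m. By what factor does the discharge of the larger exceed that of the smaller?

1.69

Channel A: Flow area A = b·y = 2.73 × 3.76 = 10.26 m². Wetted perimeter P = b + 2y = 2.73 + 2×3.76 = 10.25 m. Hydraulic radius R = A/P = 10.26/10.25 = 1.001 m. Q_A = (1/0.015)·10.26·1.001^(2/3)·√0.01 = 68.5 m³/s.
Channel B: With bottom width b = 1.14 m and side slope z = 1.5: A = (b + zy)y = (1.14 + 1.5×1.75)×1.75 = 6.589 m²; P = b + 2y√(1+z²) = 1.14 + 2×1.75×1.803 = 7.45 m. Hydraulic radius R = A/P = 6.589/7.45 = 0.8844 m. Q_B = (1/0.015)·6.589·0.8844^(2/3)·√0.01 = 40.47 m³/s.
The larger discharge is 68.5 m³/s and the smaller is 40.47 m³/s; the ratio is 1.69.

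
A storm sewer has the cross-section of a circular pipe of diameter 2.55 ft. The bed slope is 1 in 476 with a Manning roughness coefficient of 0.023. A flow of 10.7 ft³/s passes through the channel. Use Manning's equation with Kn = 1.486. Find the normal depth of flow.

y_n = 1.99 ft

Manning's equation rearranged: A R^(2/3) = nQ / (1.486·√S) = 0.023 × 10.7 / (1.486 × √0.002101) = 3.613.
At y = 2.16 ft: A R^(2/3) = 3.888 — over.
At y = 1.38 ft: A R^(2/3) = 2.158 — short.
At y = 1.99 ft: A R^(2/3) = 3.605 — matches.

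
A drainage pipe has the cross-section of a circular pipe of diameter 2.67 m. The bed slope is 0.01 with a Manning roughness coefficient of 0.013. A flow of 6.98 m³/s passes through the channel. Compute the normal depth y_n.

Manning's equation rearranged: A R^(2/3) = nQ / (1·√S) = 0.013 × 6.98 / (√0.01) = 0.9074.
Try y = 0.943 m: A R^(2/3) = 1.144 — high.
Try y = 0.629 m: A R^(2/3) = 0.5205 — low.
Try y = 0.835 m: A R^(2/3) = 0.9074 — close enough.

y_n = 0.835 m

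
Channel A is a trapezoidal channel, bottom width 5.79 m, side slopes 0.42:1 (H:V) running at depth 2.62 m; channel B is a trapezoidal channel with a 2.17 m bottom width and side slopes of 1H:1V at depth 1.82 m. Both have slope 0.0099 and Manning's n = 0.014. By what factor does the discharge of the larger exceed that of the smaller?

Channel A: With bottom width b = 5.79 m and side slope z = 0.42: A = (b + zy)y = (5.79 + 0.42×2.62)×2.62 = 18.05 m²; P = b + 2y√(1+z²) = 5.79 + 2×2.62×1.085 = 11.47 m. Hydraulic radius R = A/P = 18.05/11.47 = 1.573 m. Q_A = (1/0.014)·18.05·1.573^(2/3)·√0.0099 = 173.6 m³/s.
Channel B: With bottom width b = 2.17 m and side slope z = 1: A = (b + zy)y = (2.17 + 1×1.82)×1.82 = 7.262 m²; P = b + 2y√(1+z²) = 2.17 + 2×1.82×1.414 = 7.318 m. Hydraulic radius R = A/P = 7.262/7.318 = 0.9924 m. Q_B = (1/0.014)·7.262·0.9924^(2/3)·√0.0099 = 51.35 m³/s.
The larger discharge is 173.6 m³/s and the smaller is 51.35 m³/s; the ratio is 3.38.

3.38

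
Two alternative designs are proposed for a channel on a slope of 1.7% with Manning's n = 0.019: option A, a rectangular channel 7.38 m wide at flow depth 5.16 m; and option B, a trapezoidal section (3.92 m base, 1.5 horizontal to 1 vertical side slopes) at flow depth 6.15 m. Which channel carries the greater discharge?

Channel A: Flow area A = b·y = 7.38 × 5.16 = 38.08 m². Wetted perimeter P = b + 2y = 7.38 + 2×5.16 = 17.7 m. Hydraulic radius R = A/P = 38.08/17.7 = 2.151 m. Q_A = (1/0.019)·38.08·2.151^(2/3)·√0.017 = 435.5 m³/s.
Channel B: With bottom width b = 3.92 m and side slope z = 1.5: A = (b + zy)y = (3.92 + 1.5×6.15)×6.15 = 80.84 m²; P = b + 2y√(1+z²) = 3.92 + 2×6.15×1.803 = 26.09 m. Hydraulic radius R = A/P = 80.84/26.09 = 3.098 m. Q_B = (1/0.019)·80.84·3.098^(2/3)·√0.017 = 1179 m³/s.
Q_A = 435.5 m³/s vs Q_B = 1179 m³/s, so channel B carries more.

channel B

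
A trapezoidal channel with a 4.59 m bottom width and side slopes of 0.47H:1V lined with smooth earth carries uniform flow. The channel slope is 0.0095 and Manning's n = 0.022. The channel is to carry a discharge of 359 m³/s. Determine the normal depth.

Manning's equation rearranged: A R^(2/3) = nQ / (1·√S) = 0.022 × 359 / (√0.0095) = 81.03.
At y = 4.59 m: A R^(2/3) = 50.82 — too small.
At y = 6.87 m: A R^(2/3) = 104.6 — too large.
At y = 5.97 m: A R^(2/3) = 80.96 — ≈ 81.03.

y_n = 5.97 m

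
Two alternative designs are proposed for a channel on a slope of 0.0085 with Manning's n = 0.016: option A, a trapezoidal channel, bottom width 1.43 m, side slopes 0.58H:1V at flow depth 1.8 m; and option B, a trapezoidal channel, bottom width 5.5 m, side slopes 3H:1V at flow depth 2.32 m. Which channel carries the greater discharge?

Channel A: With bottom width b = 1.43 m and side slope z = 0.58: A = (b + zy)y = (1.43 + 0.58×1.8)×1.8 = 4.453 m²; P = b + 2y√(1+z²) = 1.43 + 2×1.8×1.156 = 5.592 m. Hydraulic radius R = A/P = 4.453/5.592 = 0.7964 m. Q_A = (1/0.016)·4.453·0.7964^(2/3)·√0.0085 = 22.05 m³/s.
Channel B: With bottom width b = 5.5 m and side slope z = 3: A = (b + zy)y = (5.5 + 3×2.32)×2.32 = 28.91 m²; P = b + 2y√(1+z²) = 5.5 + 2×2.32×3.162 = 20.17 m. Hydraulic radius R = A/P = 28.91/20.17 = 1.433 m. Q_B = (1/0.016)·28.91·1.433^(2/3)·√0.0085 = 211.7 m³/s.
Q_A = 22.05 m³/s vs Q_B = 211.7 m³/s, so channel B carries more.

channel B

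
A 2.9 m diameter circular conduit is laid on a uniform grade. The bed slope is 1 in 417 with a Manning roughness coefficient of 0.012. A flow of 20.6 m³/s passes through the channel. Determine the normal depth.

Manning's equation rearranged: A R^(2/3) = nQ / (1·√S) = 0.012 × 20.6 / (√0.002398) = 5.048.
At y = 2.01 m: A R^(2/3) = 4.405 — low.
At y = 2.54 m: A R^(2/3) = 5.604 — high.
At y = 2.25 m: A R^(2/3) = 5.049 — close enough.

y_n = 2.25 m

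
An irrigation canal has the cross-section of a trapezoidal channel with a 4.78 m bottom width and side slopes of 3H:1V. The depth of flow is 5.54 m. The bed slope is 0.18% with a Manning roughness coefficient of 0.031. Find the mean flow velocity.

V = 2.83 m/s

With bottom width b = 4.78 m and side slope z = 3: A = (b + zy)y = (4.78 + 3×5.54)×5.54 = 118.6 m²; P = b + 2y√(1+z²) = 4.78 + 2×5.54×3.162 = 39.82 m.
Hydraulic radius R = A/P = 118.6/39.82 = 2.977 m.
From Manning's equation, V = (1/n) R^(2/3) S^(1/2) = (1/0.031) × 2.977^(2/3) × 0.0018^(1/2) = 2.83 m/s.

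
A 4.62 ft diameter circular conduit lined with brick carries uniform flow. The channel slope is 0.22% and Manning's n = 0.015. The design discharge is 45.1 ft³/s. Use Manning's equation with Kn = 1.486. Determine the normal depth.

Manning's equation rearranged: A R^(2/3) = nQ / (1.486·√S) = 0.015 × 45.1 / (1.486 × √0.0022) = 9.706.
Trying y = 1.95 ft: A R^(2/3) = 6.856 — too small.
Trying y = 2.8 ft: A R^(2/3) = 12.59 — too large.
Trying y = 2.38 ft: A R^(2/3) = 9.704 — matches.

y_n = 2.38 ft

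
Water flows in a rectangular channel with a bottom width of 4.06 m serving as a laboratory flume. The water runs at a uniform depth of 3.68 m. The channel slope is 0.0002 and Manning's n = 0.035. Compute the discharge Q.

Flow area A = b·y = 4.06 × 3.68 = 14.94 m². Wetted perimeter P = b + 2y = 4.06 + 2×3.68 = 11.42 m.
Hydraulic radius R = A/P = 14.94/11.42 = 1.308 m.
Manning's equation: Q = (1/n) A R^(2/3) S^(1/2) = (1/0.035) × 14.94 × 1.308^(2/3) × 0.0002^(1/2) = 7.22 m³/s.

Q = 7.22 m³/s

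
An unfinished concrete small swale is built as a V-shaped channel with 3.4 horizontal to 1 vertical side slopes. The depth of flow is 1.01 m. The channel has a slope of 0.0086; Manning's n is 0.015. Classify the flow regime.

supercritical

For a triangular section with side slope z = 3.4: A = zy² = 3.4×1.01² = 3.468 m²; P = 2y√(1+z²) = 2×1.01×3.544 = 7.159 m.
Hydraulic radius R = A/P = 3.468/7.159 = 0.4845 m.
V = (1/n) R^(2/3) √S = (1/0.015) × 0.4845^(2/3) × √0.0086 = 3.814 m/s. Hydraulic depth D_h = A/T = 3.468/6.868 = 0.505 m.
Froude number Fr = V/√(g·D_h) = 3.814/√(9.81×0.505) = 1.71, which is greater than 1, so the flow is supercritical.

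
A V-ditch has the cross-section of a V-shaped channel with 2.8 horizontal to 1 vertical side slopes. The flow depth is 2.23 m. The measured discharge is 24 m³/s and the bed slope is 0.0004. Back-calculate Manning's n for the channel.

For a triangular section with side slope z = 2.8: A = zy² = 2.8×2.23² = 13.92 m²; P = 2y√(1+z²) = 2×2.23×2.973 = 13.26 m.
Hydraulic radius R = A/P = 13.92/13.26 = 1.05 m.
Rearranging Manning's equation: n = (1/Q) A R^(2/3) S^(1/2) = (1/24) × 13.92 × 1.05^(2/3) × √0.0004 = 0.012.

n = 0.012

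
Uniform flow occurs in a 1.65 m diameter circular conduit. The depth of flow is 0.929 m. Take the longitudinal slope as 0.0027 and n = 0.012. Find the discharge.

Q = 3.12 m³/s

For a circular section of diameter D = 1.65 m at depth y = 0.929 m, the central angle is θ = 2 arccos(1 − 2y/D) = 3.394 rad. Then A = (D²/8)(θ − sin θ) = 1.24 m² and P = Dθ/2 = 2.8 m.
Hydraulic radius R = A/P = 1.24/2.8 = 0.4429 m.
Manning's equation: Q = (1/n) A R^(2/3) S^(1/2) = (1/0.012) × 1.24 × 0.4429^(2/3) × 0.0027^(1/2) = 3.12 m³/s.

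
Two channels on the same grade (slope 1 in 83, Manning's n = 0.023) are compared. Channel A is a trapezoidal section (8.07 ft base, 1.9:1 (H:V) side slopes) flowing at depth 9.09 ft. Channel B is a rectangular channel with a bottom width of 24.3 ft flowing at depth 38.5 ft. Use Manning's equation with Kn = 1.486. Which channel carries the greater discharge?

channel B

Channel A: With bottom width b = 8.07 ft and side slope z = 1.9: A = (b + zy)y = (8.07 + 1.9×9.09)×9.09 = 230.3 ft²; P = b + 2y√(1+z²) = 8.07 + 2×9.09×2.147 = 47.1 ft. Hydraulic radius R = A/P = 230.3/47.1 = 4.89 ft. Q_A = (1.486/0.023)·230.3·4.89^(2/3)·√0.01205 = 4706 ft³/s.
Channel B: Flow area A = b·y = 24.3 × 38.5 = 935.6 ft². Wetted perimeter P = b + 2y = 24.3 + 2×38.5 = 101.3 ft. Hydraulic radius R = A/P = 935.6/101.3 = 9.235 ft. Q_B = (1.486/0.023)·935.6·9.235^(2/3)·√0.01205 = 29210 ft³/s.
Q_A = 4706 ft³/s vs Q_B = 29210 ft³/s, so channel B carries more.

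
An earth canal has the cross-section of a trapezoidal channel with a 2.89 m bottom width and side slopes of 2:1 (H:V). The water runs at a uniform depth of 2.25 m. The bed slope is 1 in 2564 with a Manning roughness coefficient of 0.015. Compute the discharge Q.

With bottom width b = 2.89 m and side slope z = 2: A = (b + zy)y = (2.89 + 2×2.25)×2.25 = 16.63 m²; P = b + 2y√(1+z²) = 2.89 + 2×2.25×2.236 = 12.95 m.
Hydraulic radius R = A/P = 16.63/12.95 = 1.284 m.
Manning's equation: Q = (1/n) A R^(2/3) S^(1/2) = (1/0.015) × 16.63 × 1.284^(2/3) × 0.00039^(1/2) = 25.9 m³/s.

Q = 25.9 m³/s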